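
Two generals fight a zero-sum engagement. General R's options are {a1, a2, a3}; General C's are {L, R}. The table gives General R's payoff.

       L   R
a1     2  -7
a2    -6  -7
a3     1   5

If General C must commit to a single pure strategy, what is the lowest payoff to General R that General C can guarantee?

Column maxima: L → 2, R → 5.
The smallest of these is 2.

2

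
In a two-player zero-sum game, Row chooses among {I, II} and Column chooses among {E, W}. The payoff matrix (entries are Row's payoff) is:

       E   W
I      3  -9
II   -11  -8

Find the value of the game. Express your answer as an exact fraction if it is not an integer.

Row minima: I → -9, II → -11; maximin = -9.
Column maxima: E → 3, W → -8; minimax = -8.
-9 ≠ -8, so there is no saddle point; optimal play is mixed.
Let Row play I with probability p. Expected payoff against E: 3p + (-11)(1−p) = 14p − 11; against W: (-9)p + (-8)(1−p) = −p − 8.
Setting these equal: 14p − 11 = −p − 8 ⇒ 15p = 3 ⇒ p = 1/5, and the value is (14)·(1/5) − 11 = -41/5.
For Column: with q = P(E), equating I's and II's payoffs gives 12q − 9 = −3q − 8 ⇒ q = 1/15.

-41/5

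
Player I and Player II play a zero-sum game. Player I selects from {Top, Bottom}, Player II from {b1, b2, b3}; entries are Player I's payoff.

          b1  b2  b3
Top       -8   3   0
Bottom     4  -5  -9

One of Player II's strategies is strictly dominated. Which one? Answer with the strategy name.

b3 holds Player I's payoff strictly below b2 in every row: 0 < 3, -9 < -5.
So b2 is strictly dominated for Player II.

b2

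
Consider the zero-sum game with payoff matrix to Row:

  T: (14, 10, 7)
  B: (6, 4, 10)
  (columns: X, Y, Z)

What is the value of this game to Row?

8

Row minima: T → 7, B → 4; maximin = 7.
Column maxima: X → 14, Y → 10, Z → 10; minimax = 10.
7 ≠ 10, so there is no saddle point; optimal play is mixed.
X is strictly dominated by Y (it gives Row strictly more in every row), so Column never plays it.
On the remaining 2×2 (T, B vs Y, Z):
Let Row play T with probability p. Expected payoff against Y: 10p + 4(1−p) = 6p + 4; against Z: 7p + 10(1−p) = −3p + 10.
Setting these equal: 6p + 4 = −3p + 10 ⇒ 9p = 6 ⇒ p = 2/3, and the value is (6)·(2/3) + 4 = 8.
For Column: with q = P(Y), equating T's and B's payoffs gives 3q + 7 = −6q + 10 ⇒ q = 1/3.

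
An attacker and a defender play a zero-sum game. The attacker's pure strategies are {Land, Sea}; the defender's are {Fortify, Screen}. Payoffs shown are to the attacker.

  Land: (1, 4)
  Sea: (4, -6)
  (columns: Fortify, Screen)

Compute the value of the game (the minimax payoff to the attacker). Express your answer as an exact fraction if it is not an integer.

Row minima: Land → 1, Sea → -6; maximin = 1.
Column maxima: Fortify → 4, Screen → 4; minimax = 4.
1 ≠ 4, so there is no saddle point; optimal play is mixed.
Let the attacker play Land with probability p. Expected payoff against Fortify: 1p + 4(1−p) = −3p + 4; against Screen: 4p + (-6)(1−p) = 10p − 6.
Setting these equal: −3p + 4 = 10p − 6 ⇒ −13p = -10 ⇒ p = 10/13, and the value is (-3)·(10/13) + 4 = 22/13.
For the defender: with q = P(Fortify), equating Land's and Sea's payoffs gives −3q + 4 = 10q − 6 ⇒ q = 10/13.

22/13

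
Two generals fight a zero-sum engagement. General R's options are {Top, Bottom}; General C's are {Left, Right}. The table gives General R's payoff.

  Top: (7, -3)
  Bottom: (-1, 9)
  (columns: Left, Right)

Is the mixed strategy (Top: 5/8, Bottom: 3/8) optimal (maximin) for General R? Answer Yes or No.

No

Against Left this mix gives (5/8)·7 + (3/8)·(-1) = 4.
Against Right this mix gives (5/8)·(-3) + (3/8)·9 = 3/2.
General C will play Right, holding General R to 3/2. Shifting weight toward the row that does better against Right would raise this floor (the equalizing mix achieves 3 against both Right and Left), so the proposed strategy is not optimal.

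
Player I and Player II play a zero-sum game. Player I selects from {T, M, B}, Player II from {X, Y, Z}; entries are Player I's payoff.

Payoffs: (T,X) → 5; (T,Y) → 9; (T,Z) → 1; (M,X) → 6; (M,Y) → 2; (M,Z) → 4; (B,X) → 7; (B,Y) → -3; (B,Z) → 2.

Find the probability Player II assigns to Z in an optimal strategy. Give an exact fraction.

Row minima: T → 1, M → 2, B → -3; maximin = 2.
Column maxima: X → 7, Y → 9, Z → 4; minimax = 4.
2 ≠ 4, so there is no saddle point; optimal play is mixed.
X is strictly dominated by Z (it gives Player I strictly more in every row), so Player II never plays it.
With X eliminated, B is strictly dominated by M (M gives Player I strictly more in every remaining column), so Player I never plays it.
On the remaining 2×2 (T, M vs Y, Z):
Let Player I play T with probability p. Expected payoff against Y: 9p + 2(1−p) = 7p + 2; against Z: 1p + 4(1−p) = −3p + 4.
Setting these equal: 7p + 2 = −3p + 4 ⇒ 10p = 2 ⇒ p = 1/5, and the value is (7)·(1/5) + 2 = 17/5.
For Player II: with q = P(Y), equating T's and M's payoffs gives 8q + 1 = −2q + 4 ⇒ q = 3/10.

7/10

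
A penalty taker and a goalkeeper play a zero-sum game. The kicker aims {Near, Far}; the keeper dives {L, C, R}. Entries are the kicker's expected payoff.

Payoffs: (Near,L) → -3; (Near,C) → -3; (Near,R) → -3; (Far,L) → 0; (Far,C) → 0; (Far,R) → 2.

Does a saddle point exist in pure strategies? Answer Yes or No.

Yes

Row minima: Near → -3, Far → 0; maximin = 0.
Column maxima: L → 0, C → 0, R → 2; minimax = 0.
maximin = minimax = 0, so a saddle point exists.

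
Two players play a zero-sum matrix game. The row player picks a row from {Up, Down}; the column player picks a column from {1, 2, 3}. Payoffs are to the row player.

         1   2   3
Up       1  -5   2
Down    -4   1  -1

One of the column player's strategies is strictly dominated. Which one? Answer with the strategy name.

1 holds the row player's payoff strictly below 3 in every row: 1 < 2, -4 < -1.
So 3 is strictly dominated for the column player.

3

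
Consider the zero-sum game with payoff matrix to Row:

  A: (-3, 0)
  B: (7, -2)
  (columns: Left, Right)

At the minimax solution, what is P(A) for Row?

Row minima: A → -3, B → -2; maximin = -2.
Column maxima: Left → 7, Right → 0; minimax = 0.
-2 ≠ 0, so there is no saddle point; optimal play is mixed.
Let Row play A with probability p. Expected payoff against Left: (-3)p + 7(1−p) = −10p + 7; against Right: 0p + (-2)(1−p) = 2p − 2.
Setting these equal: −10p + 7 = 2p − 2 ⇒ −12p = -9 ⇒ p = 3/4, and the value is (-10)·(3/4) + 7 = -1/2.
For Column: with q = P(Left), equating A's and B's payoffs gives −3q = 9q − 2 ⇒ q = 1/6.

3/4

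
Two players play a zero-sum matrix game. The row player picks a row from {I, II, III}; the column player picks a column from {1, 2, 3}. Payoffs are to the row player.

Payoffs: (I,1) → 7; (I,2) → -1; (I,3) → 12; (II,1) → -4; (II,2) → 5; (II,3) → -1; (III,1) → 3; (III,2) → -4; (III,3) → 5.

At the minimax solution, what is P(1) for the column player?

Row minima: I → -1, II → -4, III → -4; maximin = -1.
Column maxima: 1 → 7, 2 → 5, 3 → 12; minimax = 5.
-1 ≠ 5, so there is no saddle point; optimal play is mixed.
III is strictly dominated by I, so the row player never plays it.
3 is strictly dominated by 1 (it gives the row player strictly more in every row), so the column player never plays it.
On the remaining 2×2 (I, II vs 1, 2):
Let the row player play I with probability p. Expected payoff against 1: 7p + (-4)(1−p) = 11p − 4; against 2: (-1)p + 5(1−p) = −6p + 5.
Setting these equal: 11p − 4 = −6p + 5 ⇒ 17p = 9 ⇒ p = 9/17, and the value is (11)·(9/17) − 4 = 31/17.
For the column player: with q = P(1), equating I's and II's payoffs gives 8q − 1 = −9q + 5 ⇒ q = 6/17.

6/17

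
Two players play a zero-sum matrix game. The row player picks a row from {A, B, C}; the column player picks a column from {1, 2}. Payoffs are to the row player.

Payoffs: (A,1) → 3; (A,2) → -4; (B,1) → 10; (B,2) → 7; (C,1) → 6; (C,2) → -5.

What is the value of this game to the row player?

Row minima: A → -4, B → 7, C → -5; maximin = 7.
Column maxima: 1 → 10, 2 → 7; minimax = 7.
Since maximin = minimax = 7, there is a saddle point and the value is 7.

7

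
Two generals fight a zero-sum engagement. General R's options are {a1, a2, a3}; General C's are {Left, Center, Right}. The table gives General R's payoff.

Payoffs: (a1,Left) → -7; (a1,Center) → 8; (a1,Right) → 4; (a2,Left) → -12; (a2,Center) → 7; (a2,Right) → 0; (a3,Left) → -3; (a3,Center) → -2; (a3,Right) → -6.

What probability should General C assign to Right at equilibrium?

Row minima: a1 → -7, a2 → -12, a3 → -6; maximin = -6.
Column maxima: Left → -3, Center → 8, Right → 4; minimax = -3.
-6 ≠ -3, so there is no saddle point; optimal play is mixed.
a2 is strictly dominated by a1, so General R never plays it.
Center is strictly dominated by Left (it gives General R strictly more in every row), so General C never plays it.
On the remaining 2×2 (a1, a3 vs Left, Right):
Let General R play a1 with probability p. Expected payoff against Left: (-7)p + (-3)(1−p) = −4p − 3; against Right: 4p + (-6)(1−p) = 10p − 6.
Setting these equal: −4p − 3 = 10p − 6 ⇒ −14p = -3 ⇒ p = 3/14, and the value is (-4)·(3/14) − 3 = -27/7.
For General C: with q = P(Left), equating a1's and a3's payoffs gives −11q + 4 = 3q − 6 ⇒ q = 5/7.

2/7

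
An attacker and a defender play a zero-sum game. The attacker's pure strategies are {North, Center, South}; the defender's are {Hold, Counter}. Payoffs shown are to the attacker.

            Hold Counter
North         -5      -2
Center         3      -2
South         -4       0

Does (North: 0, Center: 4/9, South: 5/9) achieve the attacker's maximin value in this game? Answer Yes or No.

Against Hold this mix gives (4/9)·3 + (5/9)·(-4) = -8/9.
Against Counter this mix gives (4/9)·(-2) + (5/9)·0 = -8/9.
All of the defender's active replies (Hold, Counter) yield -8/9, and no column does worse for the attacker. The mix makes the defender indifferent and guarantees -8/9, so it is optimal.

Yes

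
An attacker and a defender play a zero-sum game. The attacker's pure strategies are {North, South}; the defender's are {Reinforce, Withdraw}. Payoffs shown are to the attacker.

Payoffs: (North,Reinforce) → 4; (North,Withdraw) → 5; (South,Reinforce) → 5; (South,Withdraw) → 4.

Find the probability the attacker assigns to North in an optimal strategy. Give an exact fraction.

Row minima: North → 4, South → 4; maximin = 4.
Column maxima: Reinforce → 5, Withdraw → 5; minimax = 5.
4 ≠ 5, so there is no saddle point; optimal play is mixed.
Let the attacker play North with probability p. Expected payoff against Reinforce: 4p + 5(1−p) = −p + 5; against Withdraw: 5p + 4(1−p) = p + 4.
Setting these equal: −p + 5 = p + 4 ⇒ −2p = -1 ⇒ p = 1/2, and the value is (-1)·(1/2) + 5 = 9/2.
For the defender: with q = P(Reinforce), equating North's and South's payoffs gives −q + 5 = q + 4 ⇒ q = 1/2.

1/2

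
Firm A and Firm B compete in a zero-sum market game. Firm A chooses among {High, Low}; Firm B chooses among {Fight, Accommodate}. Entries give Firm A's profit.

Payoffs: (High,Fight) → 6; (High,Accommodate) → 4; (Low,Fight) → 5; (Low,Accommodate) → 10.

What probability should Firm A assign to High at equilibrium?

Row minima: High → 4, Low → 5; maximin = 5.
Column maxima: Fight → 6, Accommodate → 10; minimax = 6.
5 ≠ 6, so there is no saddle point; optimal play is mixed.
Let Firm A play High with probability p. Expected payoff against Fight: 6p + 5(1−p) = p + 5; against Accommodate: 4p + 10(1−p) = −6p + 10.
Setting these equal: p + 5 = −6p + 10 ⇒ 7p = 5 ⇒ p = 5/7, and the value is (1)·(5/7) + 5 = 40/7.
For Firm B: with q = P(Fight), equating High's and Low's payoffs gives 2q + 4 = −5q + 10 ⇒ q = 6/7.

5/7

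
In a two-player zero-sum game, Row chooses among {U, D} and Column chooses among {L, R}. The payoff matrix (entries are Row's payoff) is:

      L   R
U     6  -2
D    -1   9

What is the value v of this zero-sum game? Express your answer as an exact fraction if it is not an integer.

Row minima: U → -2, D → -1; maximin = -1.
Column maxima: L → 6, R → 9; minimax = 6.
-1 ≠ 6, so there is no saddle point; optimal play is mixed.
Let Row play U with probability p. Expected payoff against L: 6p + (-1)(1−p) = 7p − 1; against R: (-2)p + 9(1−p) = −11p + 9.
Setting these equal: 7p − 1 = −11p + 9 ⇒ 18p = 10 ⇒ p = 5/9, and the value is (7)·(5/9) − 1 = 26/9.
For Column: with q = P(L), equating U's and D's payoffs gives 8q − 2 = −10q + 9 ⇒ q = 11/18.

26/9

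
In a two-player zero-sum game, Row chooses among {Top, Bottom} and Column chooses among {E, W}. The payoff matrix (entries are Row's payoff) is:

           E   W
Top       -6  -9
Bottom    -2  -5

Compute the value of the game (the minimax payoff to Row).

-5

Row minima: Top → -9, Bottom → -5; maximin = -5.
Column maxima: E → -2, W → -5; minimax = -5.
Since maximin = minimax = -5, there is a saddle point and the value is -5.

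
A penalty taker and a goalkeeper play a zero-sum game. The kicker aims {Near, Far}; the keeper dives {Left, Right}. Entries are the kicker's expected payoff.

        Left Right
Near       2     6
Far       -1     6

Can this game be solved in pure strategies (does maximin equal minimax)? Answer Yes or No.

Yes

Row minima: Near → 2, Far → -1; maximin = 2.
Column maxima: Left → 2, Right → 6; minimax = 2.
maximin = minimax = 2, so a saddle point exists.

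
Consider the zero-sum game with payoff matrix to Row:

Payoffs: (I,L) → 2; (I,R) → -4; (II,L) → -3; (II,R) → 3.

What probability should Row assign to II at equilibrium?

Row minima: I → -4, II → -3; maximin = -3.
Column maxima: L → 2, R → 3; minimax = 2.
-3 ≠ 2, so there is no saddle point; optimal play is mixed.
Let Row play I with probability p. Expected payoff against L: 2p + (-3)(1−p) = 5p − 3; against R: (-4)p + 3(1−p) = −7p + 3.
Setting these equal: 5p − 3 = −7p + 3 ⇒ 12p = 6 ⇒ p = 1/2, and the value is (5)·(1/2) − 3 = -1/2.
For Column: with q = P(L), equating I's and II's payoffs gives 6q − 4 = −6q + 3 ⇒ q = 7/12.

1/2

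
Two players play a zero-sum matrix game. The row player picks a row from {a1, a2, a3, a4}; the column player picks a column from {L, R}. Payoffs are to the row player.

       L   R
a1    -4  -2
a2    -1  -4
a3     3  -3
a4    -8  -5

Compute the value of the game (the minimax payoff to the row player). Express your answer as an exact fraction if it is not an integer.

-9/4

Row minima: a1 → -4, a2 → -4, a3 → -3, a4 → -8; maximin = -3.
Column maxima: L → 3, R → -2; minimax = -2.
-3 ≠ -2, so there is no saddle point; optimal play is mixed.
a2 is strictly dominated by a3, so the row player never plays it.
a4 is strictly dominated by a1, so the row player never plays it.
On the remaining 2×2 (a1, a3 vs L, R):
Let the row player play a1 with probability p. Expected payoff against L: (-4)p + 3(1−p) = −7p + 3; against R: (-2)p + (-3)(1−p) = p − 3.
Setting these equal: −7p + 3 = p − 3 ⇒ −8p = -6 ⇒ p = 3/4, and the value is (-7)·(3/4) + 3 = -9/4.
For the column player: with q = P(L), equating a1's and a3's payoffs gives −2q − 2 = 6q − 3 ⇒ q = 1/8.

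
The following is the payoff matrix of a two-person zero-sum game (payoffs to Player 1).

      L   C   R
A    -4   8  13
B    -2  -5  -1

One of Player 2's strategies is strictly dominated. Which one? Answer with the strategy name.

R

L holds Player 1's payoff strictly below R in every row: -4 < 13, -2 < -1.
So R is strictly dominated for Player 2.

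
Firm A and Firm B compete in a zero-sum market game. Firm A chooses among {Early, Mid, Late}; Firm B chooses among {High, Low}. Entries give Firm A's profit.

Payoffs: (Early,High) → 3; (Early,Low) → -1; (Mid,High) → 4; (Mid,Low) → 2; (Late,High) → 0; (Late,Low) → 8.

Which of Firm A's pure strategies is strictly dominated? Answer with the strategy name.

Early

Mid gives a strictly higher payoff than Early against every column: 4 > 3, 2 > -1.
So Early is strictly dominated and Firm A never plays it.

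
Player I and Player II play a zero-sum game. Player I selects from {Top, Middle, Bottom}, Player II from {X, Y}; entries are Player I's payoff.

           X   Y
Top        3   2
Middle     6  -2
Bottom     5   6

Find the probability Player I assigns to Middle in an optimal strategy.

Row minima: Top → 2, Middle → -2, Bottom → 5; maximin = 5.
Column maxima: X → 6, Y → 6; minimax = 6.
5 ≠ 6, so there is no saddle point; optimal play is mixed.
Top is strictly dominated by Bottom, so Player I never plays it.
On the remaining 2×2 (Middle, Bottom vs X, Y):
Let Player I play Middle with probability p. Expected payoff against X: 6p + 5(1−p) = p + 5; against Y: (-2)p + 6(1−p) = −8p + 6.
Setting these equal: p + 5 = −8p + 6 ⇒ 9p = 1 ⇒ p = 1/9, and the value is (1)·(1/9) + 5 = 46/9.
For Player II: with q = P(X), equating Middle's and Bottom's payoffs gives 8q − 2 = −q + 6 ⇒ q = 8/9.

1/9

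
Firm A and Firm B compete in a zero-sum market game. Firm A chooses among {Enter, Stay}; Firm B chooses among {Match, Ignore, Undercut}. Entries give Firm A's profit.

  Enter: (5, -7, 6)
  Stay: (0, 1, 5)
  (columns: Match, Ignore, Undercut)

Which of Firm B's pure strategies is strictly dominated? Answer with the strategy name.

Undercut

Match holds Firm A's payoff strictly below Undercut in every row: 5 < 6, 0 < 5.
So Undercut is strictly dominated for Firm B.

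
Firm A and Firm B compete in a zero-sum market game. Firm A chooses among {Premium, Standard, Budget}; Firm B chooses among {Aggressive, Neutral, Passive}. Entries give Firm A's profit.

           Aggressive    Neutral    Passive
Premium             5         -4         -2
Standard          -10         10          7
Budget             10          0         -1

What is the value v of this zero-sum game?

15/7

Row minima: Premium → -4, Standard → -10, Budget → -1; maximin = -1.
Column maxima: Aggressive → 10, Neutral → 10, Passive → 7; minimax = 7.
-1 ≠ 7, so there is no saddle point; optimal play is mixed.
Premium is strictly dominated by Budget, so Firm A never plays it.
With Premium eliminated, Neutral is strictly dominated by Passive (it gives Firm A strictly more in every remaining row), so Firm B never plays it.
On the remaining 2×2 (Standard, Budget vs Aggressive, Passive):
Let Firm A play Standard with probability p. Expected payoff against Aggressive: (-10)p + 10(1−p) = −20p + 10; against Passive: 7p + (-1)(1−p) = 8p − 1.
Setting these equal: −20p + 10 = 8p − 1 ⇒ −28p = -11 ⇒ p = 11/28, and the value is (-20)·(11/28) + 10 = 15/7.
For Firm B: with q = P(Aggressive), equating Standard's and Budget's payoffs gives −17q + 7 = 11q − 1 ⇒ q = 2/7.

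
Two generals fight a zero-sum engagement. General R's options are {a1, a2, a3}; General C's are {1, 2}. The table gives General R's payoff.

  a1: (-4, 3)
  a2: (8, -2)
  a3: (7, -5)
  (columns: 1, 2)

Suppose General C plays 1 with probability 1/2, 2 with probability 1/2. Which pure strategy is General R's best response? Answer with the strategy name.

Expected payoff of a1: (1/2)·(-4) + (1/2)·3 = -1/2.
Expected payoff of a2: (1/2)·8 + (1/2)·(-2) = 3.
Expected payoff of a3: (1/2)·7 + (1/2)·(-5) = 1.
The largest is 3, so General R's best response is a2.

a2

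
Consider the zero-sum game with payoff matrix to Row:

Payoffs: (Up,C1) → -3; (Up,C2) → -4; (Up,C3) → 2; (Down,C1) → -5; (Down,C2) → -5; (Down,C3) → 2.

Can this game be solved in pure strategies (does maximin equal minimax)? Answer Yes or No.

Yes

Row minima: Up → -4, Down → -5; maximin = -4.
Column maxima: C1 → -3, C2 → -4, C3 → 2; minimax = -4.
maximin = minimax = -4, so a saddle point exists.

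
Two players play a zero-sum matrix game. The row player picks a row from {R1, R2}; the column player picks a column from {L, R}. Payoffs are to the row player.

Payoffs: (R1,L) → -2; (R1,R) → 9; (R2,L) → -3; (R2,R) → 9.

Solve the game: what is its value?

Row minima: R1 → -2, R2 → -3; maximin = -2.
Column maxima: L → -2, R → 9; minimax = -2.
Since maximin = minimax = -2, there is a saddle point and the value is -2.

-2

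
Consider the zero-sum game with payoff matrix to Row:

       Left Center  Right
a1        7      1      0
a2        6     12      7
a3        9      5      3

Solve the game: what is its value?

45/7

Row minima: a1 → 0, a2 → 6, a3 → 3; maximin = 6.
Column maxima: Left → 9, Center → 12, Right → 7; minimax = 7.
6 ≠ 7, so there is no saddle point; optimal play is mixed.
a1 is strictly dominated by a3, so Row never plays it.
Center is strictly dominated by Right (it gives Row strictly more in every row), so Column never plays it.
On the remaining 2×2 (a2, a3 vs Left, Right):
Let Row play a2 with probability p. Expected payoff against Left: 6p + 9(1−p) = −3p + 9; against Right: 7p + 3(1−p) = 4p + 3.
Setting these equal: −3p + 9 = 4p + 3 ⇒ −7p = -6 ⇒ p = 6/7, and the value is (-3)·(6/7) + 9 = 45/7.
For Column: with q = P(Left), equating a2's and a3's payoffs gives −q + 7 = 6q + 3 ⇒ q = 4/7.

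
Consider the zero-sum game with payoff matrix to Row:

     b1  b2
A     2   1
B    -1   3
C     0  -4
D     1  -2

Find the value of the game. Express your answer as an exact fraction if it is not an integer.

7/5

Row minima: A → 1, B → -1, C → -4, D → -2; maximin = 1.
Column maxima: b1 → 2, b2 → 3; minimax = 2.
1 ≠ 2, so there is no saddle point; optimal play is mixed.
C is strictly dominated by A, so Row never plays it.
D is strictly dominated by A, so Row never plays it.
On the remaining 2×2 (A, B vs b1, b2):
Let Row play A with probability p. Expected payoff against b1: 2p + (-1)(1−p) = 3p − 1; against b2: 1p + 3(1−p) = −2p + 3.
Setting these equal: 3p − 1 = −2p + 3 ⇒ 5p = 4 ⇒ p = 4/5, and the value is (3)·(4/5) − 1 = 7/5.
For Column: with q = P(b1), equating A's and B's payoffs gives q + 1 = −4q + 3 ⇒ q = 2/5.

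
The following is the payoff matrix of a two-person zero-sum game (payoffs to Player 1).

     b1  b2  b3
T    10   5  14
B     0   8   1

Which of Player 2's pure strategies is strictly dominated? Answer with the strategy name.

b1 holds Player 1's payoff strictly below b3 in every row: 10 < 14, 0 < 1.
So b3 is strictly dominated for Player 2.

b3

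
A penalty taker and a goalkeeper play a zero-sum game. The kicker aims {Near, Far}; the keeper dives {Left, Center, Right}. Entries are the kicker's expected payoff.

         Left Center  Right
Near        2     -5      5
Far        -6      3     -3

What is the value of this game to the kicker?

-3/2

Row minima: Near → -5, Far → -6; maximin = -5.
Column maxima: Left → 2, Center → 3, Right → 5; minimax = 2.
-5 ≠ 2, so there is no saddle point; optimal play is mixed.
Right is strictly dominated by Left (it gives the kicker strictly more in every row), so the keeper never plays it.
On the remaining 2×2 (Near, Far vs Left, Center):
Let the kicker play Near with probability p. Expected payoff against Left: 2p + (-6)(1−p) = 8p − 6; against Center: (-5)p + 3(1−p) = −8p + 3.
Setting these equal: 8p − 6 = −8p + 3 ⇒ 16p = 9 ⇒ p = 9/16, and the value is (8)·(9/16) − 6 = -3/2.
For the keeper: with q = P(Left), equating Near's and Far's payoffs gives 7q − 5 = −9q + 3 ⇒ q = 1/2.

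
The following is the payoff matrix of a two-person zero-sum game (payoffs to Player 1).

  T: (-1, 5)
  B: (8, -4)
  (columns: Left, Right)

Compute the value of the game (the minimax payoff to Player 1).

2

Row minima: T → -1, B → -4; maximin = -1.
Column maxima: Left → 8, Right → 5; minimax = 5.
-1 ≠ 5, so there is no saddle point; optimal play is mixed.
Let Player 1 play T with probability p. Expected payoff against Left: (-1)p + 8(1−p) = −9p + 8; against Right: 5p + (-4)(1−p) = 9p − 4.
Setting these equal: −9p + 8 = 9p − 4 ⇒ −18p = -12 ⇒ p = 2/3, and the value is (-9)·(2/3) + 8 = 2.
For Player 2: with q = P(Left), equating T's and B's payoffs gives −6q + 5 = 12q − 4 ⇒ q = 1/2.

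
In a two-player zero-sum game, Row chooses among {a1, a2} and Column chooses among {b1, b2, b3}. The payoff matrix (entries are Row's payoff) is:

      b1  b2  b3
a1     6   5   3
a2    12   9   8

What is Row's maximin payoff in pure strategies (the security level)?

Row minima: a1 → 3, a2 → 8.
The best of these is 8.

8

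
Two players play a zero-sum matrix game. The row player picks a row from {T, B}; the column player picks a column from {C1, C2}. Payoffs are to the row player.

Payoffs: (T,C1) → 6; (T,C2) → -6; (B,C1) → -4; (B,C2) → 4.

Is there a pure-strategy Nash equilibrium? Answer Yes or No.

Row minima: T → -6, B → -4; maximin = -4.
Column maxima: C1 → 6, C2 → 4; minimax = 4.
-4 ≠ 4, so no pure-strategy equilibrium exists.

No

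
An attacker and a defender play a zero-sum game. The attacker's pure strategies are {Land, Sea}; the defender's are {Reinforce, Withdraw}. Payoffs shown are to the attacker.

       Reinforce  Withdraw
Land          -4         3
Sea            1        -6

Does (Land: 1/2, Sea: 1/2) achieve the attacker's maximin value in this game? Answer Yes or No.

Yes

Against Reinforce this mix gives (1/2)·(-4) + (1/2)·1 = -3/2.
Against Withdraw this mix gives (1/2)·3 + (1/2)·(-6) = -3/2.
All of the defender's active replies (Reinforce, Withdraw) yield -3/2, and no column does worse for the attacker. The mix makes the defender indifferent and guarantees -3/2, so it is optimal.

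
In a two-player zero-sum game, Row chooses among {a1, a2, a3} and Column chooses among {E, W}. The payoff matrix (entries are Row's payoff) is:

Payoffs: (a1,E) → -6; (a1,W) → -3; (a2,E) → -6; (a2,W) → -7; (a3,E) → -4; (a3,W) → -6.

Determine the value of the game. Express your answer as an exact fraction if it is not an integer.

Row minima: a1 → -6, a2 → -7, a3 → -6; maximin = -6.
Column maxima: E → -4, W → -3; minimax = -4.
-6 ≠ -4, so there is no saddle point; optimal play is mixed.
a2 is strictly dominated by a3, so Row never plays it.
On the remaining 2×2 (a1, a3 vs E, W):
Let Row play a1 with probability p. Expected payoff against E: (-6)p + (-4)(1−p) = −2p − 4; against W: (-3)p + (-6)(1−p) = 3p − 6.
Setting these equal: −2p − 4 = 3p − 6 ⇒ −5p = -2 ⇒ p = 2/5, and the value is (-2)·(2/5) − 4 = -24/5.
For Column: with q = P(E), equating a1's and a3's payoffs gives −3q − 3 = 2q − 6 ⇒ q = 3/5.

-24/5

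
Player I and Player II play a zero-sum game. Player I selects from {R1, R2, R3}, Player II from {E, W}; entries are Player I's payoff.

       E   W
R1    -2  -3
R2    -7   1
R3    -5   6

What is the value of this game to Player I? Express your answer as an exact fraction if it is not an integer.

Row minima: R1 → -3, R2 → -7, R3 → -5; maximin = -3.
Column maxima: E → -2, W → 6; minimax = -2.
-3 ≠ -2, so there is no saddle point; optimal play is mixed.
R2 is strictly dominated by R3, so Player I never plays it.
On the remaining 2×2 (R1, R3 vs E, W):
Let Player I play R1 with probability p. Expected payoff against E: (-2)p + (-5)(1−p) = 3p − 5; against W: (-3)p + 6(1−p) = −9p + 6.
Setting these equal: 3p − 5 = −9p + 6 ⇒ 12p = 11 ⇒ p = 11/12, and the value is (3)·(11/12) − 5 = -9/4.
For Player II: with q = P(E), equating R1's and R3's payoffs gives q − 3 = −11q + 6 ⇒ q = 3/4.

-9/4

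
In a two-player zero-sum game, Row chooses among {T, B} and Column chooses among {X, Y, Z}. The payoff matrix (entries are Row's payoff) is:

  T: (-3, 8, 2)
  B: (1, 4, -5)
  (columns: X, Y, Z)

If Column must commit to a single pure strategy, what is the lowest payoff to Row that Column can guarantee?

Column maxima: X → 1, Y → 8, Z → 2.
The smallest of these is 1.

1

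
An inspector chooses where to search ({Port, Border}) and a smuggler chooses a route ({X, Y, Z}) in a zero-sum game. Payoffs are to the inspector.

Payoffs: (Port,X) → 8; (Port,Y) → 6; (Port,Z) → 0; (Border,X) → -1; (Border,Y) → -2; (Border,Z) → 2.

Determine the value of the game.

6/5

Row minima: Port → 0, Border → -2; maximin = 0.
Column maxima: X → 8, Y → 6, Z → 2; minimax = 2.
0 ≠ 2, so there is no saddle point; optimal play is mixed.
X is strictly dominated by Y (it gives the inspector strictly more in every row), so the smuggler never plays it.
On the remaining 2×2 (Port, Border vs Y, Z):
Let the inspector play Port with probability p. Expected payoff against Y: 6p + (-2)(1−p) = 8p − 2; against Z: 0p + 2(1−p) = −2p + 2.
Setting these equal: 8p − 2 = −2p + 2 ⇒ 10p = 4 ⇒ p = 2/5, and the value is (8)·(2/5) − 2 = 6/5.
For the smuggler: with q = P(Y), equating Port's and Border's payoffs gives 6q = −4q + 2 ⇒ q = 1/5.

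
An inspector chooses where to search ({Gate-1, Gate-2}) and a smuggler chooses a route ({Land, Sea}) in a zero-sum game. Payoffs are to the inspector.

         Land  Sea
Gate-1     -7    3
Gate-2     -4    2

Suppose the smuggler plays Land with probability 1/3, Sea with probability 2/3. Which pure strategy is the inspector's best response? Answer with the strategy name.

Gate-2

Expected payoff of Gate-1: (1/3)·(-7) + (2/3)·3 = -1/3.
Expected payoff of Gate-2: (1/3)·(-4) + (2/3)·2 = 0.
The largest is 0, so the inspector's best response is Gate-2.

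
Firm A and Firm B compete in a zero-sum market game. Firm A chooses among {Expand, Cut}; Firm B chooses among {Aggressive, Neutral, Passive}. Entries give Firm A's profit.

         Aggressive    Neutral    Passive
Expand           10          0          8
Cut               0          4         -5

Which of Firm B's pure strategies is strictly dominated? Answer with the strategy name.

Passive holds Firm A's payoff strictly below Aggressive in every row: 8 < 10, -5 < 0.
So Aggressive is strictly dominated for Firm B.

Aggressive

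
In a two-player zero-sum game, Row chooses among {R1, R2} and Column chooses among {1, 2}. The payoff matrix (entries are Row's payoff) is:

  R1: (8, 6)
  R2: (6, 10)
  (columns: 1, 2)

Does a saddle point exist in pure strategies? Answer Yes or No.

Row minima: R1 → 6, R2 → 6; maximin = 6.
Column maxima: 1 → 8, 2 → 10; minimax = 8.
6 ≠ 8, so no pure-strategy equilibrium exists.

No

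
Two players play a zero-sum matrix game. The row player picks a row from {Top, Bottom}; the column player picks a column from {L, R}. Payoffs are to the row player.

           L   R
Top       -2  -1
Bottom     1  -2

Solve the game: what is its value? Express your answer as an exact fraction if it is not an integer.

-5/4

Row minima: Top → -2, Bottom → -2; maximin = -2.
Column maxima: L → 1, R → -1; minimax = -1.
-2 ≠ -1, so there is no saddle point; optimal play is mixed.
Let the row player play Top with probability p. Expected payoff against L: (-2)p + 1(1−p) = −3p + 1; against R: (-1)p + (-2)(1−p) = p − 2.
Setting these equal: −3p + 1 = p − 2 ⇒ −4p = -3 ⇒ p = 3/4, and the value is (-3)·(3/4) + 1 = -5/4.
For the column player: with q = P(L), equating Top's and Bottom's payoffs gives −q − 1 = 3q − 2 ⇒ q = 1/4.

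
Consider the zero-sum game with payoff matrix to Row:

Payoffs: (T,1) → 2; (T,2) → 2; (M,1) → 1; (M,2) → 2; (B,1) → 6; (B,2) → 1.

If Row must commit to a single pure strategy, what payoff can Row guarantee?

Row minima: T → 2, M → 1, B → 1.
The best of these is 2.

2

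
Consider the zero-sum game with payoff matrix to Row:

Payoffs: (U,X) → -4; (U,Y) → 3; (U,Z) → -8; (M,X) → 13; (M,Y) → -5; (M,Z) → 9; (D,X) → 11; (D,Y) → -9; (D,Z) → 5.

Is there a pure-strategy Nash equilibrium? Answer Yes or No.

Row minima: U → -8, M → -5, D → -9; maximin = -5.
Column maxima: X → 13, Y → 3, Z → 9; minimax = 3.
-5 ≠ 3, so no pure-strategy equilibrium exists.

No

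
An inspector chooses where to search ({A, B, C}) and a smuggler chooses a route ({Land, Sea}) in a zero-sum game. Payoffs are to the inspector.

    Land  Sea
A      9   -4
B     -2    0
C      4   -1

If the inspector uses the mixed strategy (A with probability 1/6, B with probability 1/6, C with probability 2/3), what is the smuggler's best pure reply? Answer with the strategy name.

Sea

If the smuggler plays Land, the inspector's expected payoff is (1/6)·9 + (1/6)·(-2) + (2/3)·4 = 23/6.
If the smuggler plays Sea, the inspector's expected payoff is (1/6)·(-4) + (1/6)·0 + (2/3)·(-1) = -4/3.
The smuggler minimizes the inspector's payoff; the smallest is -4/3, so the best response is Sea.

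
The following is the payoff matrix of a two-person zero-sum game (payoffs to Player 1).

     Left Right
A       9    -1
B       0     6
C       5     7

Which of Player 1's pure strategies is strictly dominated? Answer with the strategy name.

C gives a strictly higher payoff than B against every column: 5 > 0, 7 > 6.
So B is strictly dominated and Player 1 never plays it.

B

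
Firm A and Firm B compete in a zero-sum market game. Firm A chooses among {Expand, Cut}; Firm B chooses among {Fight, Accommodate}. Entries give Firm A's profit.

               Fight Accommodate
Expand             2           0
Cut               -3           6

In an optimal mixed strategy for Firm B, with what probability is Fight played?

6/11

Row minima: Expand → 0, Cut → -3; maximin = 0.
Column maxima: Fight → 2, Accommodate → 6; minimax = 2.
0 ≠ 2, so there is no saddle point; optimal play is mixed.
Let Firm A play Expand with probability p. Expected payoff against Fight: 2p + (-3)(1−p) = 5p − 3; against Accommodate: 0p + 6(1−p) = −6p + 6.
Setting these equal: 5p − 3 = −6p + 6 ⇒ 11p = 9 ⇒ p = 9/11, and the value is (5)·(9/11) − 3 = 12/11.
For Firm B: with q = P(Fight), equating Expand's and Cut's payoffs gives 2q = −9q + 6 ⇒ q = 6/11.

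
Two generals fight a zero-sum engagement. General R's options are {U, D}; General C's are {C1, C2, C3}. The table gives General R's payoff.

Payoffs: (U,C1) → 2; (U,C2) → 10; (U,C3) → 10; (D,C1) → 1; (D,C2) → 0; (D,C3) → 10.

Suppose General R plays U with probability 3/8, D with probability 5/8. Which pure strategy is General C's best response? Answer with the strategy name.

C1

If General C plays C1, General R's expected payoff is (3/8)·2 + (5/8)·1 = 11/8.
If General C plays C2, General R's expected payoff is (3/8)·10 + (5/8)·0 = 15/4.
If General C plays C3, General R's expected payoff is (3/8)·10 + (5/8)·10 = 10.
General C minimizes General R's payoff; the smallest is 11/8, so the best response is C1.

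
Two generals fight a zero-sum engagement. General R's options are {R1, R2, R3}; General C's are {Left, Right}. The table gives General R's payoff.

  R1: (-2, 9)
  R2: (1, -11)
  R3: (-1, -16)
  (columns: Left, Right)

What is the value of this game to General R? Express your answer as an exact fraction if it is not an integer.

Row minima: R1 → -2, R2 → -11, R3 → -16; maximin = -2.
Column maxima: Left → 1, Right → 9; minimax = 1.
-2 ≠ 1, so there is no saddle point; optimal play is mixed.
R3 is strictly dominated by R2, so General R never plays it.
On the remaining 2×2 (R1, R2 vs Left, Right):
Let General R play R1 with probability p. Expected payoff against Left: (-2)p + 1(1−p) = −3p + 1; against Right: 9p + (-11)(1−p) = 20p − 11.
Setting these equal: −3p + 1 = 20p − 11 ⇒ −23p = -12 ⇒ p = 12/23, and the value is (-3)·(12/23) + 1 = -13/23.
For General C: with q = P(Left), equating R1's and R2's payoffs gives −11q + 9 = 12q − 11 ⇒ q = 20/23.

-13/23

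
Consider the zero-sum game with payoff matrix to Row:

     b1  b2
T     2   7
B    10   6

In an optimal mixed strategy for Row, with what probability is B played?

Row minima: T → 2, B → 6; maximin = 6.
Column maxima: b1 → 10, b2 → 7; minimax = 7.
6 ≠ 7, so there is no saddle point; optimal play is mixed.
Let Row play T with probability p. Expected payoff against b1: 2p + 10(1−p) = −8p + 10; against b2: 7p + 6(1−p) = p + 6.
Setting these equal: −8p + 10 = p + 6 ⇒ −9p = -4 ⇒ p = 4/9, and the value is (-8)·(4/9) + 10 = 58/9.
For Column: with q = P(b1), equating T's and B's payoffs gives −5q + 7 = 4q + 6 ⇒ q = 1/9.

5/9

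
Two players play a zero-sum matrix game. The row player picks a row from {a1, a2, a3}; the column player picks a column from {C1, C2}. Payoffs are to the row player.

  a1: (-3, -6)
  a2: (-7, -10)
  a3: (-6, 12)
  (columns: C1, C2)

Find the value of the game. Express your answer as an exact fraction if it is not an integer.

-24/7

Row minima: a1 → -6, a2 → -10, a3 → -6; maximin = -6.
Column maxima: C1 → -3, C2 → 12; minimax = -3.
-6 ≠ -3, so there is no saddle point; optimal play is mixed.
a2 is strictly dominated by a1, so the row player never plays it.
On the remaining 2×2 (a1, a3 vs C1, C2):
Let the row player play a1 with probability p. Expected payoff against C1: (-3)p + (-6)(1−p) = 3p − 6; against C2: (-6)p + 12(1−p) = −18p + 12.
Setting these equal: 3p − 6 = −18p + 12 ⇒ 21p = 18 ⇒ p = 6/7, and the value is (3)·(6/7) − 6 = -24/7.
For the column player: with q = P(C1), equating a1's and a3's payoffs gives 3q − 6 = −18q + 12 ⇒ q = 6/7.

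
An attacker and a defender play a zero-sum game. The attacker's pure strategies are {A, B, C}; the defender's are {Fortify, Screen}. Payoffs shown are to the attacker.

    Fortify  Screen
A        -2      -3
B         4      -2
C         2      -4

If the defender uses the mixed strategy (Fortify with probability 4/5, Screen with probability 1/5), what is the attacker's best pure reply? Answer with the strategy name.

B

Expected payoff of A: (4/5)·(-2) + (1/5)·(-3) = -11/5.
Expected payoff of B: (4/5)·4 + (1/5)·(-2) = 14/5.
Expected payoff of C: (4/5)·2 + (1/5)·(-4) = 4/5.
The largest is 14/5, so the attacker's best response is B.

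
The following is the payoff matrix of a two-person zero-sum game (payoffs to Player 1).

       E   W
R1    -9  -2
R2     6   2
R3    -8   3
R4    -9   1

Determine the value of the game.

Row minima: R1 → -9, R2 → 2, R3 → -8, R4 → -9; maximin = 2.
Column maxima: E → 6, W → 3; minimax = 3.
2 ≠ 3, so there is no saddle point; optimal play is mixed.
R1 is strictly dominated by R2, so Player 1 never plays it.
R4 is strictly dominated by R2, so Player 1 never plays it.
On the remaining 2×2 (R2, R3 vs E, W):
Let Player 1 play R2 with probability p. Expected payoff against E: 6p + (-8)(1−p) = 14p − 8; against W: 2p + 3(1−p) = −p + 3.
Setting these equal: 14p − 8 = −p + 3 ⇒ 15p = 11 ⇒ p = 11/15, and the value is (14)·(11/15) − 8 = 34/15.
For Player 2: with q = P(E), equating R2's and R3's payoffs gives 4q + 2 = −11q + 3 ⇒ q = 1/15.

34/15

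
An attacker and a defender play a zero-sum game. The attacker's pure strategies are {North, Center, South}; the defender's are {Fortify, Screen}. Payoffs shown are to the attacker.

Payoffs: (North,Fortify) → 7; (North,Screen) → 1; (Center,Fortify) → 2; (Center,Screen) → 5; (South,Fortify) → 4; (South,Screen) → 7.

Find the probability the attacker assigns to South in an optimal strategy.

Row minima: North → 1, Center → 2, South → 4; maximin = 4.
Column maxima: Fortify → 7, Screen → 7; minimax = 7.
4 ≠ 7, so there is no saddle point; optimal play is mixed.
Center is strictly dominated by South, so the attacker never plays it.
On the remaining 2×2 (North, South vs Fortify, Screen):
Let the attacker play North with probability p. Expected payoff against Fortify: 7p + 4(1−p) = 3p + 4; against Screen: 1p + 7(1−p) = −6p + 7.
Setting these equal: 3p + 4 = −6p + 7 ⇒ 9p = 3 ⇒ p = 1/3, and the value is (3)·(1/3) + 4 = 5.
For the defender: with q = P(Fortify), equating North's and South's payoffs gives 6q + 1 = −3q + 7 ⇒ q = 2/3.

2/3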